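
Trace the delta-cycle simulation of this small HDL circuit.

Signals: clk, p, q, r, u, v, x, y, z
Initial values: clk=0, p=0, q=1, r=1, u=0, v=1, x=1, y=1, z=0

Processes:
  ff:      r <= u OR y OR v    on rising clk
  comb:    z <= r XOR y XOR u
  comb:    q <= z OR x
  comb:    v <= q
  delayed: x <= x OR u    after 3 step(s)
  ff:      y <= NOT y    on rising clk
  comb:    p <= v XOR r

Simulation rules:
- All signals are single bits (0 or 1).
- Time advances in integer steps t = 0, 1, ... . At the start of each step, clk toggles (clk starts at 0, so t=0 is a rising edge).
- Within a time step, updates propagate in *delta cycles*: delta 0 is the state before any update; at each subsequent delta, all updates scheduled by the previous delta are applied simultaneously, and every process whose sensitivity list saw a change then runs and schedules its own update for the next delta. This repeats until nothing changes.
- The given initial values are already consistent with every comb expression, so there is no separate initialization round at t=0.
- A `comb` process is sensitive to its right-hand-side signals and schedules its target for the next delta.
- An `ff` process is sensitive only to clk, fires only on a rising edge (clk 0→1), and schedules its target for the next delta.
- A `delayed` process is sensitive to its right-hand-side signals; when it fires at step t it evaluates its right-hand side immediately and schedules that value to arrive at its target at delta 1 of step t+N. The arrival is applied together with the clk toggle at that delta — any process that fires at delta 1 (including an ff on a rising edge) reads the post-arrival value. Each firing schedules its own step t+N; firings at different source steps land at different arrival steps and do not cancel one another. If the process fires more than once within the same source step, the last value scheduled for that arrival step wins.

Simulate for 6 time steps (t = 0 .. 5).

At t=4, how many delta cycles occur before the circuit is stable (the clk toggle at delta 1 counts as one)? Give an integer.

t=0 Δ0: z=0 u=0 clk=0 p=0 q=1 v=1 r=1 x=1 y=1
  Δ1: clk:0→1
  Δ2: y:1→0
  Δ3: z:0→1
  (3Δ to stable)
t=1 Δ0: z=1 u=0 clk=1 p=0 q=1 v=1 r=1 x=1 y=0
  Δ1: clk:1→0
  (1Δ to stable)
t=2 Δ0: z=1 u=0 clk=0 p=0 q=1 v=1 r=1 x=1 y=0
  Δ1: clk:0→1
  Δ2: y:0→1
  Δ3: z:1→0
  (3Δ to stable)
t=3 Δ0: z=0 u=0 clk=1 p=0 q=1 v=1 r=1 x=1 y=1
  Δ1: clk:1→0
  (1Δ to stable)
t=4 Δ0: z=0 u=0 clk=0 p=0 q=1 v=1 r=1 x=1 y=1
  Δ1: clk:0→1
  Δ2: y:1→0
  Δ3: z:0→1
  (3Δ to stable)
t=5 Δ0: z=1 u=0 clk=1 p=0 q=1 v=1 r=1 x=1 y=0
  Δ1: clk:1→0
  (1Δ to stable)

3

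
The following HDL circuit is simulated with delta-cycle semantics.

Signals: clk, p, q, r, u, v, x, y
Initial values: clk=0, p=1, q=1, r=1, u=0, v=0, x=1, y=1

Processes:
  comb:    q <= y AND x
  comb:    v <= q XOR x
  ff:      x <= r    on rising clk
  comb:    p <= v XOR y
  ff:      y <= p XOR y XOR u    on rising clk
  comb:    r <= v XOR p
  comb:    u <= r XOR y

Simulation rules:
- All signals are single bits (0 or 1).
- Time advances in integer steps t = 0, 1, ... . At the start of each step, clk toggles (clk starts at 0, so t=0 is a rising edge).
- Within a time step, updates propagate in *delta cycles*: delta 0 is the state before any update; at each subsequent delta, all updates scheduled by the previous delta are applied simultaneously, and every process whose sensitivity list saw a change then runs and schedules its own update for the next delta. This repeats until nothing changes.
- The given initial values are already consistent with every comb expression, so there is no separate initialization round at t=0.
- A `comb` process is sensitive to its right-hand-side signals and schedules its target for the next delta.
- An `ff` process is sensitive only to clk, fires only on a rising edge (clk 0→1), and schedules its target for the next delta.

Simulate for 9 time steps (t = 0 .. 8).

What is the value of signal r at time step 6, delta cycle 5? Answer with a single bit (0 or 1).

1

t0.Δ0 u=0 x=1 p=1 clk=0 v=0 q=1 y=1 r=1
t0.Δ1 u=0 x=1 p=1 clk=1 v=0 q=1 y=1 r=1
t0.Δ2 u=0 x=1 p=1 clk=1 v=0 q=1 y=0 r=1
t0.Δ3 u=1 x=1 p=0 clk=1 v=0 q=0 y=0 r=1
t0.Δ4 u=1 x=1 p=0 clk=1 v=1 q=0 y=0 r=0
t0.Δ5 u=0 x=1 p=1 clk=1 v=1 q=0 y=0 r=1
t0.Δ6 u=1 x=1 p=1 clk=1 v=1 q=0 y=0 r=0
t0.Δ7 u=0 x=1 p=1 clk=1 v=1 q=0 y=0 r=0
t1.Δ0 u=0 x=1 p=1 clk=1 v=1 q=0 y=0 r=0
t1.Δ1 u=0 x=1 p=1 clk=0 v=1 q=0 y=0 r=0
t2.Δ0 u=0 x=1 p=1 clk=0 v=1 q=0 y=0 r=0
t2.Δ1 u=0 x=1 p=1 clk=1 v=1 q=0 y=0 r=0
t2.Δ2 u=0 x=0 p=1 clk=1 v=1 q=0 y=1 r=0
t2.Δ3 u=1 x=0 p=0 clk=1 v=0 q=0 y=1 r=0
t2.Δ4 u=1 x=0 p=1 clk=1 v=0 q=0 y=1 r=0
t2.Δ5 u=1 x=0 p=1 clk=1 v=0 q=0 y=1 r=1
t2.Δ6 u=0 x=0 p=1 clk=1 v=0 q=0 y=1 r=1
t3.Δ0 u=0 x=0 p=1 clk=1 v=0 q=0 y=1 r=1
t3.Δ1 u=0 x=0 p=1 clk=0 v=0 q=0 y=1 r=1
t4.Δ0 u=0 x=0 p=1 clk=0 v=0 q=0 y=1 r=1
t4.Δ1 u=0 x=0 p=1 clk=1 v=0 q=0 y=1 r=1
t4.Δ2 u=0 x=1 p=1 clk=1 v=0 q=0 y=0 r=1
t4.Δ3 u=1 x=1 p=0 clk=1 v=1 q=0 y=0 r=1
t4.Δ4 u=1 x=1 p=1 clk=1 v=1 q=0 y=0 r=1
t4.Δ5 u=1 x=1 p=1 clk=1 v=1 q=0 y=0 r=0
t4.Δ6 u=0 x=1 p=1 clk=1 v=1 q=0 y=0 r=0
t5.Δ0 u=0 x=1 p=1 clk=1 v=1 q=0 y=0 r=0
t5.Δ1 u=0 x=1 p=1 clk=0 v=1 q=0 y=0 r=0
t6.Δ0 u=0 x=1 p=1 clk=0 v=1 q=0 y=0 r=0
t6.Δ1 u=0 x=1 p=1 clk=1 v=1 q=0 y=0 r=0
t6.Δ2 u=0 x=0 p=1 clk=1 v=1 q=0 y=1 r=0
t6.Δ3 u=1 x=0 p=0 clk=1 v=0 q=0 y=1 r=0
t6.Δ4 u=1 x=0 p=1 clk=1 v=0 q=0 y=1 r=0
t6.Δ5 u=1 x=0 p=1 clk=1 v=0 q=0 y=1 r=1
t6.Δ6 u=0 x=0 p=1 clk=1 v=0 q=0 y=1 r=1
t7.Δ0 u=0 x=0 p=1 clk=1 v=0 q=0 y=1 r=1
t7.Δ1 u=0 x=0 p=1 clk=0 v=0 q=0 y=1 r=1
t8.Δ0 u=0 x=0 p=1 clk=0 v=0 q=0 y=1 r=1
t8.Δ1 u=0 x=0 p=1 clk=1 v=0 q=0 y=1 r=1
t8.Δ2 u=0 x=1 p=1 clk=1 v=0 q=0 y=0 r=1
t8.Δ3 u=1 x=1 p=0 clk=1 v=1 q=0 y=0 r=1
t8.Δ4 u=1 x=1 p=1 clk=1 v=1 q=0 y=0 r=1
t8.Δ5 u=1 x=1 p=1 clk=1 v=1 q=0 y=0 r=0
t8.Δ6 u=0 x=1 p=1 clk=1 v=1 q=0 y=0 r=0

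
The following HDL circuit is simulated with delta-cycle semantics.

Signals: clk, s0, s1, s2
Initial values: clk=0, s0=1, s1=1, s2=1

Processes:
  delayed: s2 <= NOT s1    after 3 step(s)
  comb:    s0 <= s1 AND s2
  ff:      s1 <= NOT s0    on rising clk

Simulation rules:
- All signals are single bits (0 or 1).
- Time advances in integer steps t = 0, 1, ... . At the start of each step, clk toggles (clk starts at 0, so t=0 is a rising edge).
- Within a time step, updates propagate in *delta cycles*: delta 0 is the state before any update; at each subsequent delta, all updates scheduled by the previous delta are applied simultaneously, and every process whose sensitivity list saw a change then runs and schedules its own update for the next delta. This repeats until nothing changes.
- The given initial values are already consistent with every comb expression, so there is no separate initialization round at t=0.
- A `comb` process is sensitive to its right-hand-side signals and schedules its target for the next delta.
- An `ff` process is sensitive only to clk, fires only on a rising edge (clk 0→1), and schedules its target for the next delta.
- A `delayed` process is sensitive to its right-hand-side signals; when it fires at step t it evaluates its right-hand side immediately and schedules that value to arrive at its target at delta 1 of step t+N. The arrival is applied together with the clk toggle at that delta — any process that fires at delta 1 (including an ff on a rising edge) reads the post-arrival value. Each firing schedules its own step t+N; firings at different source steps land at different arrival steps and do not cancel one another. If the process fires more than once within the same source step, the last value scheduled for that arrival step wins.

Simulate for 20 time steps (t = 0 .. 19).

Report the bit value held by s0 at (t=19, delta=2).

1

t=0 Δ0: s1=1 s2=1 clk=0 s0=1
  Δ1: clk:0→1
  Δ2: s1:1→0
  Δ3: s0:1→0
  (3Δ to stable)
t=1 Δ0: s1=0 s2=1 clk=1 s0=0
  Δ1: clk:1→0
  (1Δ to stable)
t=2 Δ0: s1=0 s2=1 clk=0 s0=0
  Δ1: clk:0→1
  Δ2: s1:0→1
  Δ3: s0:0→1
  (3Δ to stable)
t=3 Δ0: s1=1 s2=1 clk=1 s0=1
  Δ1: clk:1→0
  (1Δ to stable)
t=4 Δ0: s1=1 s2=1 clk=0 s0=1
  Δ1: clk:0→1
  Δ2: s1:1→0
  Δ3: s0:1→0
  (3Δ to stable)
t=5 Δ0: s1=0 s2=1 clk=1 s0=0
  Δ1: s2:1→0, clk:1→0
  (1Δ to stable)
t=6 Δ0: s1=0 s2=0 clk=0 s0=0
  Δ1: clk:0→1
  Δ2: s1:0→1
  (2Δ to stable)
t=7 Δ0: s1=1 s2=0 clk=1 s0=0
  Δ1: s2:0→1, clk:1→0
  Δ2: s0:0→1
  (2Δ to stable)
t=8 Δ0: s1=1 s2=1 clk=0 s0=1
  Δ1: clk:0→1
  Δ2: s1:1→0
  Δ3: s0:1→0
  (3Δ to stable)
t=9 Δ0: s1=0 s2=1 clk=1 s0=0
  Δ1: s2:1→0, clk:1→0
  (1Δ to stable)
t=10 Δ0: s1=0 s2=0 clk=0 s0=0
  Δ1: clk:0→1
  Δ2: s1:0→1
  (2Δ to stable)
t=11 Δ0: s1=1 s2=0 clk=1 s0=0
  Δ1: s2:0→1, clk:1→0
  Δ2: s0:0→1
  (2Δ to stable)
t=12 Δ0: s1=1 s2=1 clk=0 s0=1
  Δ1: clk:0→1
  Δ2: s1:1→0
  Δ3: s0:1→0
  (3Δ to stable)
t=13 Δ0: s1=0 s2=1 clk=1 s0=0
  Δ1: s2:1→0, clk:1→0
  (1Δ to stable)
t=14 Δ0: s1=0 s2=0 clk=0 s0=0
  Δ1: clk:0→1
  Δ2: s1:0→1
  (2Δ to stable)
t=15 Δ0: s1=1 s2=0 clk=1 s0=0
  Δ1: s2:0→1, clk:1→0
  Δ2: s0:0→1
  (2Δ to stable)
t=16 Δ0: s1=1 s2=1 clk=0 s0=1
  Δ1: clk:0→1
  Δ2: s1:1→0
  Δ3: s0:1→0
  (3Δ to stable)
t=17 Δ0: s1=0 s2=1 clk=1 s0=0
  Δ1: s2:1→0, clk:1→0
  (1Δ to stable)
t=18 Δ0: s1=0 s2=0 clk=0 s0=0
  Δ1: clk:0→1
  Δ2: s1:0→1
  (2Δ to stable)
t=19 Δ0: s1=1 s2=0 clk=1 s0=0
  Δ1: s2:0→1, clk:1→0
  Δ2: s0:0→1
  (2Δ to stable)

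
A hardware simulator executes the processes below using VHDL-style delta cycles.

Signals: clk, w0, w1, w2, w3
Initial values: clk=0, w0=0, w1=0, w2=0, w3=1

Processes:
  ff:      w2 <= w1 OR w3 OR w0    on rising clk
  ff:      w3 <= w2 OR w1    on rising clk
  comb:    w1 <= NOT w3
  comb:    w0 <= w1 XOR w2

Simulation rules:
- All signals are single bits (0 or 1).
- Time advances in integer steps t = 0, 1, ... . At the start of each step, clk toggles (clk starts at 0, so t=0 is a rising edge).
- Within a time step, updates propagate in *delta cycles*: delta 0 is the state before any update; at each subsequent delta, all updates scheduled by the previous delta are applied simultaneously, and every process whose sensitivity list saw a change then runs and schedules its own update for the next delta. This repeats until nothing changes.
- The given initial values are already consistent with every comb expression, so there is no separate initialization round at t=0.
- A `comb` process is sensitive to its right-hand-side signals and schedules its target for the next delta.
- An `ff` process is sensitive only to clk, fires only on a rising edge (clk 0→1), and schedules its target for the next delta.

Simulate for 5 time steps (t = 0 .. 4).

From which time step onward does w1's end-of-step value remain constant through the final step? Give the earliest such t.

t0.Δ0 w3=1 clk=0 w0=0 w1=0 w2=0
t0.Δ1 w3=1 clk=1 w0=0 w1=0 w2=0
t0.Δ2 w3=0 clk=1 w0=0 w1=0 w2=1
t0.Δ3 w3=0 clk=1 w0=1 w1=1 w2=1
t0.Δ4 w3=0 clk=1 w0=0 w1=1 w2=1
t1.Δ0 w3=0 clk=1 w0=0 w1=1 w2=1
t1.Δ1 w3=0 clk=0 w0=0 w1=1 w2=1
t2.Δ0 w3=0 clk=0 w0=0 w1=1 w2=1
t2.Δ1 w3=0 clk=1 w0=0 w1=1 w2=1
t2.Δ2 w3=1 clk=1 w0=0 w1=1 w2=1
t2.Δ3 w3=1 clk=1 w0=0 w1=0 w2=1
t2.Δ4 w3=1 clk=1 w0=1 w1=0 w2=1
t3.Δ0 w3=1 clk=1 w0=1 w1=0 w2=1
t3.Δ1 w3=1 clk=0 w0=1 w1=0 w2=1
t4.Δ0 w3=1 clk=0 w0=1 w1=0 w2=1
t4.Δ1 w3=1 clk=1 w0=1 w1=0 w2=1

2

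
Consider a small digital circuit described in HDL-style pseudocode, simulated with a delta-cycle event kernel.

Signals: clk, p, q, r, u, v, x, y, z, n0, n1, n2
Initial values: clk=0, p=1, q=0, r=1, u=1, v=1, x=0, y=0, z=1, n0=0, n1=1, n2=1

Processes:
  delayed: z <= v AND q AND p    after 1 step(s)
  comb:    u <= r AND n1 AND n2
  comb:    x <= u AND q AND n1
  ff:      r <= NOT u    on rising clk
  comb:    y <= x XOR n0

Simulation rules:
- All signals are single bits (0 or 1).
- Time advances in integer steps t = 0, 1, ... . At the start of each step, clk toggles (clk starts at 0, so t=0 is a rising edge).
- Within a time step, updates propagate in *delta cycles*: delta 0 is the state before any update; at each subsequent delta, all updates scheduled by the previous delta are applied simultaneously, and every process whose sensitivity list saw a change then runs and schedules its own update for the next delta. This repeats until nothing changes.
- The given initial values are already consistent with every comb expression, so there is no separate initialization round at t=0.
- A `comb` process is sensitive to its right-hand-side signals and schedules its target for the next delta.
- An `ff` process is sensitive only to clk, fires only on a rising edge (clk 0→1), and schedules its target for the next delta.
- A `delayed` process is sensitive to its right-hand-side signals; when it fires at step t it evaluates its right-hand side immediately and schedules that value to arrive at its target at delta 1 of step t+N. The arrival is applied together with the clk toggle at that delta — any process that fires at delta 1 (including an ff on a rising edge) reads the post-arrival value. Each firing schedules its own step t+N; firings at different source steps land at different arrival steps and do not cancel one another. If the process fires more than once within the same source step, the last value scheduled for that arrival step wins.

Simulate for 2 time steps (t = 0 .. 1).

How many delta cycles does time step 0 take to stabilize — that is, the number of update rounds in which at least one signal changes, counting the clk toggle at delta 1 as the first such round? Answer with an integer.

3

[bits: v,n2,z,r,n0,y,x,p,n1,clk,q,u]
t=0: Δ0=111100011001 Δ1=111100011101 Δ2=111000011101 Δ3=111000011100 | 3Δ
t=1: Δ0=111000011100 Δ1=111000011000 | 1Δ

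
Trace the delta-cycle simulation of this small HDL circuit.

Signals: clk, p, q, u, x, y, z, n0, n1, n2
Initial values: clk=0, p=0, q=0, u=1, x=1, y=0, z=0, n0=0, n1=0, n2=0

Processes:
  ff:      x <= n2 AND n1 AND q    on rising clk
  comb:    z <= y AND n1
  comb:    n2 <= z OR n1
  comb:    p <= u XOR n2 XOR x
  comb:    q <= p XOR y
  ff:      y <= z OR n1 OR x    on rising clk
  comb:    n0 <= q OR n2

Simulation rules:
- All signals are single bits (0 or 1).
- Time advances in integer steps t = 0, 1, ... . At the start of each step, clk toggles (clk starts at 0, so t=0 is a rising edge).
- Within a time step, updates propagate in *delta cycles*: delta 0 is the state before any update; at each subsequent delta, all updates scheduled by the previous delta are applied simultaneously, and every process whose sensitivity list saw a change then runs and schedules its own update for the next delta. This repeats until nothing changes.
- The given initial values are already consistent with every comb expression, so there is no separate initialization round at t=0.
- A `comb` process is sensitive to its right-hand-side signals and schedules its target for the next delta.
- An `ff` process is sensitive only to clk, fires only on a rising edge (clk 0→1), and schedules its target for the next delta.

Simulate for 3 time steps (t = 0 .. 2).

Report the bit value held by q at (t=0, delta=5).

t=0 Δ0: u=1 n0=0 z=0 q=0 p=0 y=0 clk=0 x=1 n1=0 n2=0
  Δ1: clk:0→1
  Δ2: y:0→1, x:1→0
  Δ3: q:0→1, p:0→1
  Δ4: n0:0→1, q:1→0
  Δ5: n0:1→0
  (5Δ to stable)
t=1 Δ0: u=1 n0=0 z=0 q=0 p=1 y=1 clk=1 x=0 n1=0 n2=0
  Δ1: clk:1→0
  (1Δ to stable)
t=2 Δ0: u=1 n0=0 z=0 q=0 p=1 y=1 clk=0 x=0 n1=0 n2=0
  Δ1: clk:0→1
  Δ2: y:1→0
  Δ3: q:0→1
  Δ4: n0:0→1
  (4Δ to stable)

0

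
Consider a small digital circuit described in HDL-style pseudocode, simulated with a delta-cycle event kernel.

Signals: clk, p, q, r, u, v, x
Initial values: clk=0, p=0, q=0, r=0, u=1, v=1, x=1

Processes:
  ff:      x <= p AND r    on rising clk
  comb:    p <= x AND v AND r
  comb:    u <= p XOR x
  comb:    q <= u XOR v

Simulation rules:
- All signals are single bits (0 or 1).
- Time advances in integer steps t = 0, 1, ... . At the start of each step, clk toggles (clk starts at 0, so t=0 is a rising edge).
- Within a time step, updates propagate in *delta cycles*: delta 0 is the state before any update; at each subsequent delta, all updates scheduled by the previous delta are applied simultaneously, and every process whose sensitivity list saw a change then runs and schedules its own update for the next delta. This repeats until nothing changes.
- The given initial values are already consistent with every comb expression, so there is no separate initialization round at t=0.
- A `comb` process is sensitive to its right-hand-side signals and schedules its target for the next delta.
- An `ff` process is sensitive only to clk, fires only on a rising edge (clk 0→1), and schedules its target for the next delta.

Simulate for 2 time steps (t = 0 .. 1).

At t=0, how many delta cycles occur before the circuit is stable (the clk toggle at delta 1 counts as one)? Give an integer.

4

[bits: v,u,r,x,p,q,clk]
t=0: Δ0=1101000 Δ1=1101001 Δ2=1100001 Δ3=1000001 Δ4=1000011 | 4Δ
t=1: Δ0=1000011 Δ1=1000010 | 1Δ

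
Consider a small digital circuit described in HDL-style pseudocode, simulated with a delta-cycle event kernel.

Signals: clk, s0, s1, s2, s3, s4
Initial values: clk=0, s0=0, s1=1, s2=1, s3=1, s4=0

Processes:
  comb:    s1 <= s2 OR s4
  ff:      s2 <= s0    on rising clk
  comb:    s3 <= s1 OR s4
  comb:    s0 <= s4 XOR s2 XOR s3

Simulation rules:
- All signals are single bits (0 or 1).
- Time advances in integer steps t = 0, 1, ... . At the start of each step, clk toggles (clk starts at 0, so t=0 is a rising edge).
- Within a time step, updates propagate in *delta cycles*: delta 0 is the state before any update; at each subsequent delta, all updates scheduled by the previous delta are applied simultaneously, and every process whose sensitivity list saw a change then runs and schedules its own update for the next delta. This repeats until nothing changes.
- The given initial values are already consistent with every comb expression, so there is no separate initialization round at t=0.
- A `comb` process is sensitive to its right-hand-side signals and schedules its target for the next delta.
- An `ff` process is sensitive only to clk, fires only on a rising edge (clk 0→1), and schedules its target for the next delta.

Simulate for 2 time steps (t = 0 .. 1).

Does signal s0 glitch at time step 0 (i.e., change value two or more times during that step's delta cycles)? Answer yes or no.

yes

t=0 Δ0: s1=1 s0=0 s4=0 clk=0 s3=1 s2=1
  Δ1: clk:0→1
  Δ2: s2:1→0
  Δ3: s1:1→0, s0:0→1
  Δ4: s3:1→0
  Δ5: s0:1→0
  (5Δ to stable)
t=1 Δ0: s1=0 s0=0 s4=0 clk=1 s3=0 s2=0
  Δ1: clk:1→0
  (1Δ to stable)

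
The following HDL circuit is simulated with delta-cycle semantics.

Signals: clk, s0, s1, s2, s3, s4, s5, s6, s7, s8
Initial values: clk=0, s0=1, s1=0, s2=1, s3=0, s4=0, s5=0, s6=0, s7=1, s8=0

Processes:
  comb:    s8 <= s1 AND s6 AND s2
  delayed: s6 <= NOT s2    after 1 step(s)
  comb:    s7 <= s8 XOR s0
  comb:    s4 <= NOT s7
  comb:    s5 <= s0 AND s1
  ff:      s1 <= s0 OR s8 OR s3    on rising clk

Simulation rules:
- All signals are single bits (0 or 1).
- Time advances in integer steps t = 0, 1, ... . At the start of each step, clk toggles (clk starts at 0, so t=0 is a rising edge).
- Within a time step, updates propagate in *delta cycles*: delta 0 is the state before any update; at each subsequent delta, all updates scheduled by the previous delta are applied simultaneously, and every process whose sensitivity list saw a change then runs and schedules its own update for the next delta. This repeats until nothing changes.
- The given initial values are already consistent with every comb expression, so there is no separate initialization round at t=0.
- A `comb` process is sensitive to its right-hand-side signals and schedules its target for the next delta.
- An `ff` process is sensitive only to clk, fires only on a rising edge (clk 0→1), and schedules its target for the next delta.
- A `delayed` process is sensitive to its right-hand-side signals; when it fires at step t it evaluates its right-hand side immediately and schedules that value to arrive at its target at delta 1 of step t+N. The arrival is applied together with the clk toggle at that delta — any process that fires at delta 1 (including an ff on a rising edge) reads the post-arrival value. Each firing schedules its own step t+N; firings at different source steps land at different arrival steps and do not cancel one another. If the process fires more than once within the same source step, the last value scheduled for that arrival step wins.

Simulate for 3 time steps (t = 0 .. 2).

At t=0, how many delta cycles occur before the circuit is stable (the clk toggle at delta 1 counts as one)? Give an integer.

3

t=0 Δ0: clk=0 s3=0 s5=0 s7=1 s4=0 s8=0 s0=1 s6=0 s1=0 s2=1
  Δ1: clk:0→1
  Δ2: s1:0→1
  Δ3: s5:0→1
  (3Δ to stable)
t=1 Δ0: clk=1 s3=0 s5=1 s7=1 s4=0 s8=0 s0=1 s6=0 s1=1 s2=1
  Δ1: clk:1→0
  (1Δ to stable)
t=2 Δ0: clk=0 s3=0 s5=1 s7=1 s4=0 s8=0 s0=1 s6=0 s1=1 s2=1
  Δ1: clk:0→1
  (1Δ to stable)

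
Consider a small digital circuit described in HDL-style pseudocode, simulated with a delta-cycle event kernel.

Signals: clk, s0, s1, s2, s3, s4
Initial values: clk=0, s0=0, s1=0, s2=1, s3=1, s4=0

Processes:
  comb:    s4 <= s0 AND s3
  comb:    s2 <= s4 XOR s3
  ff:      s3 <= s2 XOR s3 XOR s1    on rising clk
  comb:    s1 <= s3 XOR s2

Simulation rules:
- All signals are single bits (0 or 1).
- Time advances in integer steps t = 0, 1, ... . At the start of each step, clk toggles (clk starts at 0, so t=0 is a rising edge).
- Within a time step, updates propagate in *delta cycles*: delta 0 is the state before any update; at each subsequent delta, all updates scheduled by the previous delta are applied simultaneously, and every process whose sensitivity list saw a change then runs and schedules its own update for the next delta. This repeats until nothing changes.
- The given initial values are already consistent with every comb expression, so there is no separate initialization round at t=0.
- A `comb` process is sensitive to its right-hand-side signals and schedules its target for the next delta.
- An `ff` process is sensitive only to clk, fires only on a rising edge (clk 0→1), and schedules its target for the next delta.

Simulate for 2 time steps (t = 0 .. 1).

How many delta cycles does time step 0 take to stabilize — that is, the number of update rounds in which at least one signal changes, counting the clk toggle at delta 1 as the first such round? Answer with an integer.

4

t=0 Δ0: s3=1 clk=0 s2=1 s1=0 s0=0 s4=0
  Δ1: clk:0→1
  Δ2: s3:1→0
  Δ3: s2:1→0, s1:0→1
  Δ4: s1:1→0
  (4Δ to stable)
t=1 Δ0: s3=0 clk=1 s2=0 s1=0 s0=0 s4=0
  Δ1: clk:1→0
  (1Δ to stable)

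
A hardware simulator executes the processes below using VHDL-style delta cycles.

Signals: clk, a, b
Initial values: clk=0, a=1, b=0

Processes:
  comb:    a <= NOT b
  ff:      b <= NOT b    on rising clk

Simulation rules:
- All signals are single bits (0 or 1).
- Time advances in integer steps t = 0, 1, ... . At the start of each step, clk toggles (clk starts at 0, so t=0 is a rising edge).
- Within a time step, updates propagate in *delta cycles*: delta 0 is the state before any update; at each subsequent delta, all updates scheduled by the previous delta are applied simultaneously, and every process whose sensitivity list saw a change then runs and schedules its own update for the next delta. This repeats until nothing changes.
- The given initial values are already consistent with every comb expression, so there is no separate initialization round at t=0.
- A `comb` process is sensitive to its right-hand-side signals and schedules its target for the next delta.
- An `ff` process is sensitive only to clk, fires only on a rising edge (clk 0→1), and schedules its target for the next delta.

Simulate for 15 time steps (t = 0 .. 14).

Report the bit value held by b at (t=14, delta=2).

t0.Δ0 a=1 clk=0 b=0
t0.Δ1 a=1 clk=1 b=0
t0.Δ2 a=1 clk=1 b=1
t0.Δ3 a=0 clk=1 b=1
t1.Δ0 a=0 clk=1 b=1
t1.Δ1 a=0 clk=0 b=1
t2.Δ0 a=0 clk=0 b=1
t2.Δ1 a=0 clk=1 b=1
t2.Δ2 a=0 clk=1 b=0
t2.Δ3 a=1 clk=1 b=0
t3.Δ0 a=1 clk=1 b=0
t3.Δ1 a=1 clk=0 b=0
t4.Δ0 a=1 clk=0 b=0
t4.Δ1 a=1 clk=1 b=0
t4.Δ2 a=1 clk=1 b=1
t4.Δ3 a=0 clk=1 b=1
t5.Δ0 a=0 clk=1 b=1
t5.Δ1 a=0 clk=0 b=1
t6.Δ0 a=0 clk=0 b=1
t6.Δ1 a=0 clk=1 b=1
t6.Δ2 a=0 clk=1 b=0
t6.Δ3 a=1 clk=1 b=0
t7.Δ0 a=1 clk=1 b=0
t7.Δ1 a=1 clk=0 b=0
t8.Δ0 a=1 clk=0 b=0
t8.Δ1 a=1 clk=1 b=0
t8.Δ2 a=1 clk=1 b=1
t8.Δ3 a=0 clk=1 b=1
t9.Δ0 a=0 clk=1 b=1
t9.Δ1 a=0 clk=0 b=1
t10.Δ0 a=0 clk=0 b=1
t10.Δ1 a=0 clk=1 b=1
t10.Δ2 a=0 clk=1 b=0
t10.Δ3 a=1 clk=1 b=0
t11.Δ0 a=1 clk=1 b=0
t11.Δ1 a=1 clk=0 b=0
t12.Δ0 a=1 clk=0 b=0
t12.Δ1 a=1 clk=1 b=0
t12.Δ2 a=1 clk=1 b=1
t12.Δ3 a=0 clk=1 b=1
t13.Δ0 a=0 clk=1 b=1
t13.Δ1 a=0 clk=0 b=1
t14.Δ0 a=0 clk=0 b=1
t14.Δ1 a=0 clk=1 b=1
t14.Δ2 a=0 clk=1 b=0
t14.Δ3 a=1 clk=1 b=0

0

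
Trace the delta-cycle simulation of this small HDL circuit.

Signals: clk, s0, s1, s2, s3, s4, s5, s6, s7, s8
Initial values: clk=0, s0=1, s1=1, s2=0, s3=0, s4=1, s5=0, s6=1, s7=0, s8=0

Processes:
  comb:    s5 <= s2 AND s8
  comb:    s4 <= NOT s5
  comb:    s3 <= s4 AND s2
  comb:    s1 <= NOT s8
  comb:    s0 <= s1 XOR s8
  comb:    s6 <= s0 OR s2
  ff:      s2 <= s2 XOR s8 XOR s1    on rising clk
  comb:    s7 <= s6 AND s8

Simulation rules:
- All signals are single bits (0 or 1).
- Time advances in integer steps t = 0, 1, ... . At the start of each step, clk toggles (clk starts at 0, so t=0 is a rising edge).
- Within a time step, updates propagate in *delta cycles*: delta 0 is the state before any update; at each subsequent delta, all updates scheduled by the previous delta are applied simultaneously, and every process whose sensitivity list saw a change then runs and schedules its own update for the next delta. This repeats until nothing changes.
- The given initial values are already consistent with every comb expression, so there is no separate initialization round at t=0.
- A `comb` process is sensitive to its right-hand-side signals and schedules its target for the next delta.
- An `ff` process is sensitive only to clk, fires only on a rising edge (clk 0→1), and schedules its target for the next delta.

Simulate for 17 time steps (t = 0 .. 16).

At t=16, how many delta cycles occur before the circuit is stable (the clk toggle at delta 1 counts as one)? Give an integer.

t0.Δ0 s5=0 s7=0 s0=1 s2=0 s3=0 s4=1 s6=1 s8=0 clk=0 s1=1
t0.Δ1 s5=0 s7=0 s0=1 s2=0 s3=0 s4=1 s6=1 s8=0 clk=1 s1=1
t0.Δ2 s5=0 s7=0 s0=1 s2=1 s3=0 s4=1 s6=1 s8=0 clk=1 s1=1
t0.Δ3 s5=0 s7=0 s0=1 s2=1 s3=1 s4=1 s6=1 s8=0 clk=1 s1=1
t1.Δ0 s5=0 s7=0 s0=1 s2=1 s3=1 s4=1 s6=1 s8=0 clk=1 s1=1
t1.Δ1 s5=0 s7=0 s0=1 s2=1 s3=1 s4=1 s6=1 s8=0 clk=0 s1=1
t2.Δ0 s5=0 s7=0 s0=1 s2=1 s3=1 s4=1 s6=1 s8=0 clk=0 s1=1
t2.Δ1 s5=0 s7=0 s0=1 s2=1 s3=1 s4=1 s6=1 s8=0 clk=1 s1=1
t2.Δ2 s5=0 s7=0 s0=1 s2=0 s3=1 s4=1 s6=1 s8=0 clk=1 s1=1
t2.Δ3 s5=0 s7=0 s0=1 s2=0 s3=0 s4=1 s6=1 s8=0 clk=1 s1=1
t3.Δ0 s5=0 s7=0 s0=1 s2=0 s3=0 s4=1 s6=1 s8=0 clk=1 s1=1
t3.Δ1 s5=0 s7=0 s0=1 s2=0 s3=0 s4=1 s6=1 s8=0 clk=0 s1=1
t4.Δ0 s5=0 s7=0 s0=1 s2=0 s3=0 s4=1 s6=1 s8=0 clk=0 s1=1
t4.Δ1 s5=0 s7=0 s0=1 s2=0 s3=0 s4=1 s6=1 s8=0 clk=1 s1=1
t4.Δ2 s5=0 s7=0 s0=1 s2=1 s3=0 s4=1 s6=1 s8=0 clk=1 s1=1
t4.Δ3 s5=0 s7=0 s0=1 s2=1 s3=1 s4=1 s6=1 s8=0 clk=1 s1=1
t5.Δ0 s5=0 s7=0 s0=1 s2=1 s3=1 s4=1 s6=1 s8=0 clk=1 s1=1
t5.Δ1 s5=0 s7=0 s0=1 s2=1 s3=1 s4=1 s6=1 s8=0 clk=0 s1=1
t6.Δ0 s5=0 s7=0 s0=1 s2=1 s3=1 s4=1 s6=1 s8=0 clk=0 s1=1
t6.Δ1 s5=0 s7=0 s0=1 s2=1 s3=1 s4=1 s6=1 s8=0 clk=1 s1=1
t6.Δ2 s5=0 s7=0 s0=1 s2=0 s3=1 s4=1 s6=1 s8=0 clk=1 s1=1
t6.Δ3 s5=0 s7=0 s0=1 s2=0 s3=0 s4=1 s6=1 s8=0 clk=1 s1=1
t7.Δ0 s5=0 s7=0 s0=1 s2=0 s3=0 s4=1 s6=1 s8=0 clk=1 s1=1
t7.Δ1 s5=0 s7=0 s0=1 s2=0 s3=0 s4=1 s6=1 s8=0 clk=0 s1=1
t8.Δ0 s5=0 s7=0 s0=1 s2=0 s3=0 s4=1 s6=1 s8=0 clk=0 s1=1
t8.Δ1 s5=0 s7=0 s0=1 s2=0 s3=0 s4=1 s6=1 s8=0 clk=1 s1=1
t8.Δ2 s5=0 s7=0 s0=1 s2=1 s3=0 s4=1 s6=1 s8=0 clk=1 s1=1
t8.Δ3 s5=0 s7=0 s0=1 s2=1 s3=1 s4=1 s6=1 s8=0 clk=1 s1=1
t9.Δ0 s5=0 s7=0 s0=1 s2=1 s3=1 s4=1 s6=1 s8=0 clk=1 s1=1
t9.Δ1 s5=0 s7=0 s0=1 s2=1 s3=1 s4=1 s6=1 s8=0 clk=0 s1=1
t10.Δ0 s5=0 s7=0 s0=1 s2=1 s3=1 s4=1 s6=1 s8=0 clk=0 s1=1
t10.Δ1 s5=0 s7=0 s0=1 s2=1 s3=1 s4=1 s6=1 s8=0 clk=1 s1=1
t10.Δ2 s5=0 s7=0 s0=1 s2=0 s3=1 s4=1 s6=1 s8=0 clk=1 s1=1
t10.Δ3 s5=0 s7=0 s0=1 s2=0 s3=0 s4=1 s6=1 s8=0 clk=1 s1=1
t11.Δ0 s5=0 s7=0 s0=1 s2=0 s3=0 s4=1 s6=1 s8=0 clk=1 s1=1
t11.Δ1 s5=0 s7=0 s0=1 s2=0 s3=0 s4=1 s6=1 s8=0 clk=0 s1=1
t12.Δ0 s5=0 s7=0 s0=1 s2=0 s3=0 s4=1 s6=1 s8=0 clk=0 s1=1
t12.Δ1 s5=0 s7=0 s0=1 s2=0 s3=0 s4=1 s6=1 s8=0 clk=1 s1=1
t12.Δ2 s5=0 s7=0 s0=1 s2=1 s3=0 s4=1 s6=1 s8=0 clk=1 s1=1
t12.Δ3 s5=0 s7=0 s0=1 s2=1 s3=1 s4=1 s6=1 s8=0 clk=1 s1=1
t13.Δ0 s5=0 s7=0 s0=1 s2=1 s3=1 s4=1 s6=1 s8=0 clk=1 s1=1
t13.Δ1 s5=0 s7=0 s0=1 s2=1 s3=1 s4=1 s6=1 s8=0 clk=0 s1=1
t14.Δ0 s5=0 s7=0 s0=1 s2=1 s3=1 s4=1 s6=1 s8=0 clk=0 s1=1
t14.Δ1 s5=0 s7=0 s0=1 s2=1 s3=1 s4=1 s6=1 s8=0 clk=1 s1=1
t14.Δ2 s5=0 s7=0 s0=1 s2=0 s3=1 s4=1 s6=1 s8=0 clk=1 s1=1
t14.Δ3 s5=0 s7=0 s0=1 s2=0 s3=0 s4=1 s6=1 s8=0 clk=1 s1=1
t15.Δ0 s5=0 s7=0 s0=1 s2=0 s3=0 s4=1 s6=1 s8=0 clk=1 s1=1
t15.Δ1 s5=0 s7=0 s0=1 s2=0 s3=0 s4=1 s6=1 s8=0 clk=0 s1=1
t16.Δ0 s5=0 s7=0 s0=1 s2=0 s3=0 s4=1 s6=1 s8=0 clk=0 s1=1
t16.Δ1 s5=0 s7=0 s0=1 s2=0 s3=0 s4=1 s6=1 s8=0 clk=1 s1=1
t16.Δ2 s5=0 s7=0 s0=1 s2=1 s3=0 s4=1 s6=1 s8=0 clk=1 s1=1
t16.Δ3 s5=0 s7=0 s0=1 s2=1 s3=1 s4=1 s6=1 s8=0 clk=1 s1=1

3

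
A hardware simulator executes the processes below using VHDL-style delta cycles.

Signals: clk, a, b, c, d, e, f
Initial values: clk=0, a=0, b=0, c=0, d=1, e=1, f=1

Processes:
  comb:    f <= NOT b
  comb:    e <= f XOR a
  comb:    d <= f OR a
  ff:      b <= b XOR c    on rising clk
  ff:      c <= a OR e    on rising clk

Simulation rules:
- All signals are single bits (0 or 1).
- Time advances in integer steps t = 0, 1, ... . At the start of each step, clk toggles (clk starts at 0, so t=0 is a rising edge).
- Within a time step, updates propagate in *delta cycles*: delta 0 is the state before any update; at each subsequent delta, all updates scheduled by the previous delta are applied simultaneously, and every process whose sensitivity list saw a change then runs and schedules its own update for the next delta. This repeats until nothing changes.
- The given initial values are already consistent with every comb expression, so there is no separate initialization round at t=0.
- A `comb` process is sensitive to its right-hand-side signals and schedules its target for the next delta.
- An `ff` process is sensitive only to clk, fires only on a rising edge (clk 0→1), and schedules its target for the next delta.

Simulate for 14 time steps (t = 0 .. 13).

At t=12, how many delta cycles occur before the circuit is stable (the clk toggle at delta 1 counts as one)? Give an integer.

2

[bits: d,a,f,e,clk,b,c]
t=0: Δ0=1011000 Δ1=1011100 Δ2=1011101 | 2Δ
t=1: Δ0=1011101 Δ1=1011001 | 1Δ
t=2: Δ0=1011001 Δ1=1011101 Δ2=1011111 Δ3=1001111 Δ4=0000111 | 4Δ
t=3: Δ0=0000111 Δ1=0000011 | 1Δ
t=4: Δ0=0000011 Δ1=0000111 Δ2=0000100 Δ3=0010100 Δ4=1011100 | 4Δ
t=5: Δ0=1011100 Δ1=1011000 | 1Δ
t=6: Δ0=1011000 Δ1=1011100 Δ2=1011101 | 2Δ
t=7: Δ0=1011101 Δ1=1011001 | 1Δ
t=8: Δ0=1011001 Δ1=1011101 Δ2=1011111 Δ3=1001111 Δ4=0000111 | 4Δ
t=9: Δ0=0000111 Δ1=0000011 | 1Δ
t=10: Δ0=0000011 Δ1=0000111 Δ2=0000100 Δ3=0010100 Δ4=1011100 | 4Δ
t=11: Δ0=1011100 Δ1=1011000 | 1Δ
t=12: Δ0=1011000 Δ1=1011100 Δ2=1011101 | 2Δ
t=13: Δ0=1011101 Δ1=1011001 | 1Δ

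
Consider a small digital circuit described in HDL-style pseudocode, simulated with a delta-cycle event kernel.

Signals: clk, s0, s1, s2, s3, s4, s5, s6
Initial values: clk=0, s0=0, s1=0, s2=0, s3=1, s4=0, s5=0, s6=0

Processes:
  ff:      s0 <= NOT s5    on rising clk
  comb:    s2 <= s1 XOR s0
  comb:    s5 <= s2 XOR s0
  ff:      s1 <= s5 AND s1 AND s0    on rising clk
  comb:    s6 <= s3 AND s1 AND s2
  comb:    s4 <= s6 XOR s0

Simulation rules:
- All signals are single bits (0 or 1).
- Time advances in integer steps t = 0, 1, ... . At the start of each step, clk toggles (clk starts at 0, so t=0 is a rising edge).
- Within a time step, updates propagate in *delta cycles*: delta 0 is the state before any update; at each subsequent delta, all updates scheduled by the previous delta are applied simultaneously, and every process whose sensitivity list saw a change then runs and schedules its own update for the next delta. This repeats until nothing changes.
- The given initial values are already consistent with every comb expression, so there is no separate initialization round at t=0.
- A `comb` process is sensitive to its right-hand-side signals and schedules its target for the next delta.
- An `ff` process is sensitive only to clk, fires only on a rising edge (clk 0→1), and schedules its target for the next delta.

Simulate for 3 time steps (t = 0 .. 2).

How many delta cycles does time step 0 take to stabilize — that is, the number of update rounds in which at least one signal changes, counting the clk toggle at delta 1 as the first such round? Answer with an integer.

4

[bits: s5,s0,s2,clk,s1,s6,s4,s3]
t=0: Δ0=00000001 Δ1=00010001 Δ2=01010001 Δ3=11110011 Δ4=01110011 | 4Δ
t=1: Δ0=01110011 Δ1=01100011 | 1Δ
t=2: Δ0=01100011 Δ1=01110011 | 1Δ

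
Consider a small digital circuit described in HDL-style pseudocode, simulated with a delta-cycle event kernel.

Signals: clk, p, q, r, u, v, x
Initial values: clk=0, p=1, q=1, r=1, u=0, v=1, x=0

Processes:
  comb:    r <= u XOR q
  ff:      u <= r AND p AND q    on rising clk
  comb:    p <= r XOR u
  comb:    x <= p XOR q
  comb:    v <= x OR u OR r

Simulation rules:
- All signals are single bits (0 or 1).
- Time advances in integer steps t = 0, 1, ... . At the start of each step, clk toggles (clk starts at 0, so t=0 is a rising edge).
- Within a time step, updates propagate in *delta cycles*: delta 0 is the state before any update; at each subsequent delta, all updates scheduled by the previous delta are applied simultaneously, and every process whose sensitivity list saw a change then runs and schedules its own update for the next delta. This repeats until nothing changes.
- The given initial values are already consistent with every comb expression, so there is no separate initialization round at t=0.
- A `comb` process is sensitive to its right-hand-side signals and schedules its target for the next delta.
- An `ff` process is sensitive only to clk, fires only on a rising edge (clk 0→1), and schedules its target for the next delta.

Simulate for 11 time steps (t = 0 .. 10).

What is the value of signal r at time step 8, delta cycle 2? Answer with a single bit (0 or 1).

[bits: clk,x,r,u,q,p,v]
t=0: Δ0=0010111 Δ1=1010111 Δ2=1011111 Δ3=1001101 Δ4=1101111 Δ5=1001111 | 5Δ
t=1: Δ0=1001111 Δ1=0001111 | 1Δ
t=2: Δ0=0001111 Δ1=1001111 Δ2=1000111 Δ3=1010100 Δ4=1110111 Δ5=1010111 | 5Δ
t=3: Δ0=1010111 Δ1=0010111 | 1Δ
t=4: Δ0=0010111 Δ1=1010111 Δ2=1011111 Δ3=1001101 Δ4=1101111 Δ5=1001111 | 5Δ
t=5: Δ0=1001111 Δ1=0001111 | 1Δ
t=6: Δ0=0001111 Δ1=1001111 Δ2=1000111 Δ3=1010100 Δ4=1110111 Δ5=1010111 | 5Δ
t=7: Δ0=1010111 Δ1=0010111 | 1Δ
t=8: Δ0=0010111 Δ1=1010111 Δ2=1011111 Δ3=1001101 Δ4=1101111 Δ5=1001111 | 5Δ
t=9: Δ0=1001111 Δ1=0001111 | 1Δ
t=10: Δ0=0001111 Δ1=1001111 Δ2=1000111 Δ3=1010100 Δ4=1110111 Δ5=1010111 | 5Δ

1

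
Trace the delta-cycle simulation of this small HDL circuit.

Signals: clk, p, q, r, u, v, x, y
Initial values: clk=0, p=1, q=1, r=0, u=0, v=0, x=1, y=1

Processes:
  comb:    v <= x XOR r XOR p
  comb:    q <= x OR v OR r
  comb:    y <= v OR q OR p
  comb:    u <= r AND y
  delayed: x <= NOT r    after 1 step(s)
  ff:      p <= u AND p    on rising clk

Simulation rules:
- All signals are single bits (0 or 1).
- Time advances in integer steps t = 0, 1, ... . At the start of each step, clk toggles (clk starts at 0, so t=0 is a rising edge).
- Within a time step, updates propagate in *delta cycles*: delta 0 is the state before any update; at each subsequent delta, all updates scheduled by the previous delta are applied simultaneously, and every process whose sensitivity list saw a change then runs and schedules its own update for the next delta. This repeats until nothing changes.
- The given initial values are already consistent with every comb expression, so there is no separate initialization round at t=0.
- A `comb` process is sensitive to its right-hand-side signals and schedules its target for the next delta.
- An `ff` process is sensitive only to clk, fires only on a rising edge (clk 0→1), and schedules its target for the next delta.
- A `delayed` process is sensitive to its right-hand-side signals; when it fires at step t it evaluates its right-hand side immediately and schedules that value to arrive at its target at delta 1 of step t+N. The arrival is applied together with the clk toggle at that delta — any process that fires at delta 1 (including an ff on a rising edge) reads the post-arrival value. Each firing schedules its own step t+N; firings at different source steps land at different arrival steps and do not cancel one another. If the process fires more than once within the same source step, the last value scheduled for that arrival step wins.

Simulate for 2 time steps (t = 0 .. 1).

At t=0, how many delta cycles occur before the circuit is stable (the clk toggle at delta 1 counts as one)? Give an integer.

[bits: r,p,clk,q,v,x,y,u]
t=0: Δ0=01010110 Δ1=01110110 Δ2=00110110 Δ3=00111110 | 3Δ
t=1: Δ0=00111110 Δ1=00011110 | 1Δ

3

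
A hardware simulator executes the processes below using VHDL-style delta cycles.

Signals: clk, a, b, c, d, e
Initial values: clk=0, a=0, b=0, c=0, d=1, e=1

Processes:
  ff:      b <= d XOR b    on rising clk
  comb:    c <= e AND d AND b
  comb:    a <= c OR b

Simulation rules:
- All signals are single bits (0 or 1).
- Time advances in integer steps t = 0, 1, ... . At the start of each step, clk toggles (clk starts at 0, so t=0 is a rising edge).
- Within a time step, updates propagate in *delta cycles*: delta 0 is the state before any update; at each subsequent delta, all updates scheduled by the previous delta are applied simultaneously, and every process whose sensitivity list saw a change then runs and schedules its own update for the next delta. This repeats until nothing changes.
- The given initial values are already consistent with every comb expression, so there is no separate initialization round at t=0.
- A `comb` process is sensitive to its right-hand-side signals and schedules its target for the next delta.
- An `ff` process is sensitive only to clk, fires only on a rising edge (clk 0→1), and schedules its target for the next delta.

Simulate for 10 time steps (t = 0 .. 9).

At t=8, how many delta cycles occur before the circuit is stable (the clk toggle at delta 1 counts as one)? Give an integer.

[bits: d,e,b,c,a,clk]
t=0: Δ0=110000 Δ1=110001 Δ2=111001 Δ3=111111 | 3Δ
t=1: Δ0=111111 Δ1=111110 | 1Δ
t=2: Δ0=111110 Δ1=111111 Δ2=110111 Δ3=110011 Δ4=110001 | 4Δ
t=3: Δ0=110001 Δ1=110000 | 1Δ
t=4: Δ0=110000 Δ1=110001 Δ2=111001 Δ3=111111 | 3Δ
t=5: Δ0=111111 Δ1=111110 | 1Δ
t=6: Δ0=111110 Δ1=111111 Δ2=110111 Δ3=110011 Δ4=110001 | 4Δ
t=7: Δ0=110001 Δ1=110000 | 1Δ
t=8: Δ0=110000 Δ1=110001 Δ2=111001 Δ3=111111 | 3Δ
t=9: Δ0=111111 Δ1=111110 | 1Δ

3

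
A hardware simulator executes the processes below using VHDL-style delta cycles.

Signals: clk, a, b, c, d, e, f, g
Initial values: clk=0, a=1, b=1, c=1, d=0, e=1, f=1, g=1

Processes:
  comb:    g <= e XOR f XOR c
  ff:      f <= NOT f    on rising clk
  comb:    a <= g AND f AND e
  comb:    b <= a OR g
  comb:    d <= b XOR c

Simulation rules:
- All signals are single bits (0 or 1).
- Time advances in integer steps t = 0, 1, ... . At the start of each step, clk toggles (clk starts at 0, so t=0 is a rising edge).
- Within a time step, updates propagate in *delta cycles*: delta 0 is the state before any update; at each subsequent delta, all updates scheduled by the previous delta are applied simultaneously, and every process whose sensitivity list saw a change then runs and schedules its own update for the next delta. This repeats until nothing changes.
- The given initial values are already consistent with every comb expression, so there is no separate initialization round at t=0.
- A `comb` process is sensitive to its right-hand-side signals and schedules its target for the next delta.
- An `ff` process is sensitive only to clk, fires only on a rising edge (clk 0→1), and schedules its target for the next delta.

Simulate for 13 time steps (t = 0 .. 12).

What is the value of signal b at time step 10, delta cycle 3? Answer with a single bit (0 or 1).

t=0 Δ0: clk=0 b=1 g=1 f=1 c=1 e=1 a=1 d=0
  Δ1: clk:0→1
  Δ2: f:1→0
  Δ3: g:1→0, a:1→0
  Δ4: b:1→0
  Δ5: d:0→1
  (5Δ to stable)
t=1 Δ0: clk=1 b=0 g=0 f=0 c=1 e=1 a=0 d=1
  Δ1: clk:1→0
  (1Δ to stable)
t=2 Δ0: clk=0 b=0 g=0 f=0 c=1 e=1 a=0 d=1
  Δ1: clk:0→1
  Δ2: f:0→1
  Δ3: g:0→1
  Δ4: b:0→1, a:0→1
  Δ5: d:1→0
  (5Δ to stable)
t=3 Δ0: clk=1 b=1 g=1 f=1 c=1 e=1 a=1 d=0
  Δ1: clk:1→0
  (1Δ to stable)
t=4 Δ0: clk=0 b=1 g=1 f=1 c=1 e=1 a=1 d=0
  Δ1: clk:0→1
  Δ2: f:1→0
  Δ3: g:1→0, a:1→0
  Δ4: b:1→0
  Δ5: d:0→1
  (5Δ to stable)
t=5 Δ0: clk=1 b=0 g=0 f=0 c=1 e=1 a=0 d=1
  Δ1: clk:1→0
  (1Δ to stable)
t=6 Δ0: clk=0 b=0 g=0 f=0 c=1 e=1 a=0 d=1
  Δ1: clk:0→1
  Δ2: f:0→1
  Δ3: g:0→1
  Δ4: b:0→1, a:0→1
  Δ5: d:1→0
  (5Δ to stable)
t=7 Δ0: clk=1 b=1 g=1 f=1 c=1 e=1 a=1 d=0
  Δ1: clk:1→0
  (1Δ to stable)
t=8 Δ0: clk=0 b=1 g=1 f=1 c=1 e=1 a=1 d=0
  Δ1: clk:0→1
  Δ2: f:1→0
  Δ3: g:1→0, a:1→0
  Δ4: b:1→0
  Δ5: d:0→1
  (5Δ to stable)
t=9 Δ0: clk=1 b=0 g=0 f=0 c=1 e=1 a=0 d=1
  Δ1: clk:1→0
  (1Δ to stable)
t=10 Δ0: clk=0 b=0 g=0 f=0 c=1 e=1 a=0 d=1
  Δ1: clk:0→1
  Δ2: f:0→1
  Δ3: g:0→1
  Δ4: b:0→1, a:0→1
  Δ5: d:1→0
  (5Δ to stable)
t=11 Δ0: clk=1 b=1 g=1 f=1 c=1 e=1 a=1 d=0
  Δ1: clk:1→0
  (1Δ to stable)
t=12 Δ0: clk=0 b=1 g=1 f=1 c=1 e=1 a=1 d=0
  Δ1: clk:0→1
  Δ2: f:1→0
  Δ3: g:1→0, a:1→0
  Δ4: b:1→0
  Δ5: d:0→1
  (5Δ to stable)

0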